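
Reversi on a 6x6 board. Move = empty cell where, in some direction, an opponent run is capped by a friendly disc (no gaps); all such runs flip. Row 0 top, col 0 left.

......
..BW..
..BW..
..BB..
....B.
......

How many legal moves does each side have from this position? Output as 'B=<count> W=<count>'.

-- B to move --
(0,2): no bracket -> illegal
(0,3): flips 2 -> legal
(0,4): flips 1 -> legal
(1,4): flips 2 -> legal
(2,4): flips 1 -> legal
(3,4): flips 1 -> legal
B mobility = 5
-- W to move --
(0,1): flips 1 -> legal
(0,2): no bracket -> illegal
(0,3): no bracket -> illegal
(1,1): flips 1 -> legal
(2,1): flips 1 -> legal
(2,4): no bracket -> illegal
(3,1): flips 1 -> legal
(3,4): no bracket -> illegal
(3,5): no bracket -> illegal
(4,1): flips 1 -> legal
(4,2): no bracket -> illegal
(4,3): flips 1 -> legal
(4,5): no bracket -> illegal
(5,3): no bracket -> illegal
(5,4): no bracket -> illegal
(5,5): no bracket -> illegal
W mobility = 6

Answer: B=5 W=6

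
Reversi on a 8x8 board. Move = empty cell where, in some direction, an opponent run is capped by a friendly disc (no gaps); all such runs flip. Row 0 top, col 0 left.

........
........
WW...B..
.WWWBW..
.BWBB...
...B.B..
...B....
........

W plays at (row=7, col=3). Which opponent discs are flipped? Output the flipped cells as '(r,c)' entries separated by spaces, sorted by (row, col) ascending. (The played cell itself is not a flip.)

Dir NW: first cell '.' (not opp) -> no flip
Dir N: opp run (6,3) (5,3) (4,3) capped by W -> flip
Dir NE: first cell '.' (not opp) -> no flip
Dir W: first cell '.' (not opp) -> no flip
Dir E: first cell '.' (not opp) -> no flip
Dir SW: edge -> no flip
Dir S: edge -> no flip
Dir SE: edge -> no flip

Answer: (4,3) (5,3) (6,3)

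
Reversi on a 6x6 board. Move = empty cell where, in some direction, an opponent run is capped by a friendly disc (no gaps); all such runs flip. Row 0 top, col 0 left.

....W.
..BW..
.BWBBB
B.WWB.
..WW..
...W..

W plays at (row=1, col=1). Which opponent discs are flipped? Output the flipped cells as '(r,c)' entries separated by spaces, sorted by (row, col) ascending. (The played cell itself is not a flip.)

Dir NW: first cell '.' (not opp) -> no flip
Dir N: first cell '.' (not opp) -> no flip
Dir NE: first cell '.' (not opp) -> no flip
Dir W: first cell '.' (not opp) -> no flip
Dir E: opp run (1,2) capped by W -> flip
Dir SW: first cell '.' (not opp) -> no flip
Dir S: opp run (2,1), next='.' -> no flip
Dir SE: first cell 'W' (not opp) -> no flip

Answer: (1,2)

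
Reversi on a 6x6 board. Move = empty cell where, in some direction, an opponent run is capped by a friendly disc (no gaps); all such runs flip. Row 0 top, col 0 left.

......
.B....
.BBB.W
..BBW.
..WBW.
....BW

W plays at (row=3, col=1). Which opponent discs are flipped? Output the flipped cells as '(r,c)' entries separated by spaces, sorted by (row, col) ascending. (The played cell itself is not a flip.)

Answer: (3,2) (3,3)

Derivation:
Dir NW: first cell '.' (not opp) -> no flip
Dir N: opp run (2,1) (1,1), next='.' -> no flip
Dir NE: opp run (2,2), next='.' -> no flip
Dir W: first cell '.' (not opp) -> no flip
Dir E: opp run (3,2) (3,3) capped by W -> flip
Dir SW: first cell '.' (not opp) -> no flip
Dir S: first cell '.' (not opp) -> no flip
Dir SE: first cell 'W' (not opp) -> no flip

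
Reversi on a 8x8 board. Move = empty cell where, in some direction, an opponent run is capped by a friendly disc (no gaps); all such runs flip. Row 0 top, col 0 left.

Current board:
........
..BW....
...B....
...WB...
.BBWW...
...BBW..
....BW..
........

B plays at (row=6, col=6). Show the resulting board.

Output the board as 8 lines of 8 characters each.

Place B at (6,6); scan 8 dirs for brackets.
Dir NW: opp run (5,5) (4,4) (3,3), next='.' -> no flip
Dir N: first cell '.' (not opp) -> no flip
Dir NE: first cell '.' (not opp) -> no flip
Dir W: opp run (6,5) capped by B -> flip
Dir E: first cell '.' (not opp) -> no flip
Dir SW: first cell '.' (not opp) -> no flip
Dir S: first cell '.' (not opp) -> no flip
Dir SE: first cell '.' (not opp) -> no flip
All flips: (6,5)

Answer: ........
..BW....
...B....
...WB...
.BBWW...
...BBW..
....BBB.
........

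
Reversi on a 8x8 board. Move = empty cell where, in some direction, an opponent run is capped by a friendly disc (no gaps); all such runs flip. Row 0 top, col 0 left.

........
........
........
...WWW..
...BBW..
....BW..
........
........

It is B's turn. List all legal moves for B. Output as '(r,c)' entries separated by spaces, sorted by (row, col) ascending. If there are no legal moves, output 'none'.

Answer: (2,2) (2,3) (2,4) (2,5) (2,6) (3,6) (4,6) (5,6) (6,6)

Derivation:
(2,2): flips 1 -> legal
(2,3): flips 1 -> legal
(2,4): flips 1 -> legal
(2,5): flips 1 -> legal
(2,6): flips 1 -> legal
(3,2): no bracket -> illegal
(3,6): flips 1 -> legal
(4,2): no bracket -> illegal
(4,6): flips 1 -> legal
(5,6): flips 1 -> legal
(6,4): no bracket -> illegal
(6,5): no bracket -> illegal
(6,6): flips 1 -> legal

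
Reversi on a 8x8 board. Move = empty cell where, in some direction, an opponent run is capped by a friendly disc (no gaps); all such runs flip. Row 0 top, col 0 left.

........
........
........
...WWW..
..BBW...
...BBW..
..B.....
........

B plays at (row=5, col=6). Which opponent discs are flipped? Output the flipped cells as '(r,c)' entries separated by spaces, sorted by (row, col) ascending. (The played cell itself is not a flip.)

Dir NW: first cell '.' (not opp) -> no flip
Dir N: first cell '.' (not opp) -> no flip
Dir NE: first cell '.' (not opp) -> no flip
Dir W: opp run (5,5) capped by B -> flip
Dir E: first cell '.' (not opp) -> no flip
Dir SW: first cell '.' (not opp) -> no flip
Dir S: first cell '.' (not opp) -> no flip
Dir SE: first cell '.' (not opp) -> no flip

Answer: (5,5)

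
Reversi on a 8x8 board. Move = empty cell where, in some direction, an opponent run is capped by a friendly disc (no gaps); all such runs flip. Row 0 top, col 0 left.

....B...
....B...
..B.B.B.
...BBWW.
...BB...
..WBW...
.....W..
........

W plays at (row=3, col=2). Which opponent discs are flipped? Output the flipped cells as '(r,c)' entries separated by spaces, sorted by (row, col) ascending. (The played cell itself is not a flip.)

Answer: (3,3) (3,4) (4,3)

Derivation:
Dir NW: first cell '.' (not opp) -> no flip
Dir N: opp run (2,2), next='.' -> no flip
Dir NE: first cell '.' (not opp) -> no flip
Dir W: first cell '.' (not opp) -> no flip
Dir E: opp run (3,3) (3,4) capped by W -> flip
Dir SW: first cell '.' (not opp) -> no flip
Dir S: first cell '.' (not opp) -> no flip
Dir SE: opp run (4,3) capped by W -> flip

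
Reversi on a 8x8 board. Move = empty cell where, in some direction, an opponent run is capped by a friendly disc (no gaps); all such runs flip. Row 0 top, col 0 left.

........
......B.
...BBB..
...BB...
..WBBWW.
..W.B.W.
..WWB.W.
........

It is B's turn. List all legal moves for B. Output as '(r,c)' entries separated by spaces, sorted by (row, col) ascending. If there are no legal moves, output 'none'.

Answer: (3,6) (4,1) (4,7) (5,1) (6,1) (6,7) (7,2)

Derivation:
(3,1): no bracket -> illegal
(3,2): no bracket -> illegal
(3,5): no bracket -> illegal
(3,6): flips 1 -> legal
(3,7): no bracket -> illegal
(4,1): flips 1 -> legal
(4,7): flips 2 -> legal
(5,1): flips 1 -> legal
(5,3): no bracket -> illegal
(5,5): no bracket -> illegal
(5,7): no bracket -> illegal
(6,1): flips 3 -> legal
(6,5): no bracket -> illegal
(6,7): flips 2 -> legal
(7,1): no bracket -> illegal
(7,2): flips 1 -> legal
(7,3): no bracket -> illegal
(7,4): no bracket -> illegal
(7,5): no bracket -> illegal
(7,6): no bracket -> illegal
(7,7): no bracket -> illegal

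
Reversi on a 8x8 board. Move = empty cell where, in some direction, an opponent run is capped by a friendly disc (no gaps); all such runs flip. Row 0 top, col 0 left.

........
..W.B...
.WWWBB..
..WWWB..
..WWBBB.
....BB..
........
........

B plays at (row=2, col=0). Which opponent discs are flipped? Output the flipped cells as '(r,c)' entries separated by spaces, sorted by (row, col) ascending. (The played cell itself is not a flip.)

Answer: (2,1) (2,2) (2,3)

Derivation:
Dir NW: edge -> no flip
Dir N: first cell '.' (not opp) -> no flip
Dir NE: first cell '.' (not opp) -> no flip
Dir W: edge -> no flip
Dir E: opp run (2,1) (2,2) (2,3) capped by B -> flip
Dir SW: edge -> no flip
Dir S: first cell '.' (not opp) -> no flip
Dir SE: first cell '.' (not opp) -> no flip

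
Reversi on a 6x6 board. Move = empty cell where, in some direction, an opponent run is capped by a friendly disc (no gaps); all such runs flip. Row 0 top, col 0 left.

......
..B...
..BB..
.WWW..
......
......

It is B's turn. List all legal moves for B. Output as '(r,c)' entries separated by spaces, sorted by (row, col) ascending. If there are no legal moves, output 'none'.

(2,0): no bracket -> illegal
(2,1): no bracket -> illegal
(2,4): no bracket -> illegal
(3,0): no bracket -> illegal
(3,4): no bracket -> illegal
(4,0): flips 1 -> legal
(4,1): flips 1 -> legal
(4,2): flips 1 -> legal
(4,3): flips 1 -> legal
(4,4): flips 1 -> legal

Answer: (4,0) (4,1) (4,2) (4,3) (4,4)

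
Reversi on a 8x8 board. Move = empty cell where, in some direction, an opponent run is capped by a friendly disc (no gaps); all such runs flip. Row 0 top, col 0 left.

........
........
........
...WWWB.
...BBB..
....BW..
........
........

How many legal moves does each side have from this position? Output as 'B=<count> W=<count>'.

Answer: B=9 W=5

Derivation:
-- B to move --
(2,2): flips 1 -> legal
(2,3): flips 2 -> legal
(2,4): flips 1 -> legal
(2,5): flips 2 -> legal
(2,6): flips 1 -> legal
(3,2): flips 3 -> legal
(4,2): no bracket -> illegal
(4,6): no bracket -> illegal
(5,6): flips 1 -> legal
(6,4): no bracket -> illegal
(6,5): flips 1 -> legal
(6,6): flips 1 -> legal
B mobility = 9
-- W to move --
(2,5): no bracket -> illegal
(2,6): no bracket -> illegal
(2,7): no bracket -> illegal
(3,2): no bracket -> illegal
(3,7): flips 1 -> legal
(4,2): no bracket -> illegal
(4,6): no bracket -> illegal
(4,7): no bracket -> illegal
(5,2): flips 1 -> legal
(5,3): flips 3 -> legal
(5,6): flips 1 -> legal
(6,3): no bracket -> illegal
(6,4): flips 2 -> legal
(6,5): no bracket -> illegal
W mobility = 5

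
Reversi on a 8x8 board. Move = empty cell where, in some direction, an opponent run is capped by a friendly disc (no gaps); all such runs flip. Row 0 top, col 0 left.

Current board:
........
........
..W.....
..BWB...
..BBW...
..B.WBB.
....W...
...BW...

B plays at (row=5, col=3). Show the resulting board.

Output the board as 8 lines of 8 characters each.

Answer: ........
........
..W.....
..BWB...
..BBW...
..BBBBB.
....W...
...BW...

Derivation:
Place B at (5,3); scan 8 dirs for brackets.
Dir NW: first cell 'B' (not opp) -> no flip
Dir N: first cell 'B' (not opp) -> no flip
Dir NE: opp run (4,4), next='.' -> no flip
Dir W: first cell 'B' (not opp) -> no flip
Dir E: opp run (5,4) capped by B -> flip
Dir SW: first cell '.' (not opp) -> no flip
Dir S: first cell '.' (not opp) -> no flip
Dir SE: opp run (6,4), next='.' -> no flip
All flips: (5,4)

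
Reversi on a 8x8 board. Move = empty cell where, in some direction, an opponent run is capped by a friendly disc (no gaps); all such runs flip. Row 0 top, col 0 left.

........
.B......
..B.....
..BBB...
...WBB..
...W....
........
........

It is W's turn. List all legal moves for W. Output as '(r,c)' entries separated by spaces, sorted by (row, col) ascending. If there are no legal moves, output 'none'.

(0,0): no bracket -> illegal
(0,1): no bracket -> illegal
(0,2): no bracket -> illegal
(1,0): no bracket -> illegal
(1,2): no bracket -> illegal
(1,3): no bracket -> illegal
(2,0): no bracket -> illegal
(2,1): flips 1 -> legal
(2,3): flips 1 -> legal
(2,4): no bracket -> illegal
(2,5): flips 1 -> legal
(3,1): no bracket -> illegal
(3,5): flips 1 -> legal
(3,6): no bracket -> illegal
(4,1): no bracket -> illegal
(4,2): no bracket -> illegal
(4,6): flips 2 -> legal
(5,4): no bracket -> illegal
(5,5): no bracket -> illegal
(5,6): no bracket -> illegal

Answer: (2,1) (2,3) (2,5) (3,5) (4,6)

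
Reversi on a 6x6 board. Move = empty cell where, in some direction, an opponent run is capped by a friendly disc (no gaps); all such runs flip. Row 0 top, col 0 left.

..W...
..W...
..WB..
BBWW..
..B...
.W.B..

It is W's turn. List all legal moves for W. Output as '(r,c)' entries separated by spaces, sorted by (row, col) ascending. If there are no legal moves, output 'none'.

(1,3): flips 1 -> legal
(1,4): flips 1 -> legal
(2,0): no bracket -> illegal
(2,1): no bracket -> illegal
(2,4): flips 1 -> legal
(3,4): flips 1 -> legal
(4,0): flips 1 -> legal
(4,1): no bracket -> illegal
(4,3): no bracket -> illegal
(4,4): no bracket -> illegal
(5,2): flips 1 -> legal
(5,4): no bracket -> illegal

Answer: (1,3) (1,4) (2,4) (3,4) (4,0) (5,2)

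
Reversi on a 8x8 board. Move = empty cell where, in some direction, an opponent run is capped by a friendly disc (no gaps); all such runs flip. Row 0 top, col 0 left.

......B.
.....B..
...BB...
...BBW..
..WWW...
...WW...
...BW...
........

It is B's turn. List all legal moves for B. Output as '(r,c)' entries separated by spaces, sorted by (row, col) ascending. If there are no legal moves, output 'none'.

Answer: (3,6) (4,5) (4,6) (5,1) (5,2) (5,5) (6,5) (7,4)

Derivation:
(2,5): no bracket -> illegal
(2,6): no bracket -> illegal
(3,1): no bracket -> illegal
(3,2): no bracket -> illegal
(3,6): flips 1 -> legal
(4,1): no bracket -> illegal
(4,5): flips 1 -> legal
(4,6): flips 1 -> legal
(5,1): flips 1 -> legal
(5,2): flips 1 -> legal
(5,5): flips 1 -> legal
(6,2): no bracket -> illegal
(6,5): flips 1 -> legal
(7,3): no bracket -> illegal
(7,4): flips 3 -> legal
(7,5): no bracket -> illegal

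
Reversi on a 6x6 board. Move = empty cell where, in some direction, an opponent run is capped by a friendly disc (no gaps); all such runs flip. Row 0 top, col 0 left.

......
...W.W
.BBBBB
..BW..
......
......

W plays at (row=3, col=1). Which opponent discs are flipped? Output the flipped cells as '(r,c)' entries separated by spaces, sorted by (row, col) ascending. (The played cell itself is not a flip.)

Answer: (2,2) (3,2)

Derivation:
Dir NW: first cell '.' (not opp) -> no flip
Dir N: opp run (2,1), next='.' -> no flip
Dir NE: opp run (2,2) capped by W -> flip
Dir W: first cell '.' (not opp) -> no flip
Dir E: opp run (3,2) capped by W -> flip
Dir SW: first cell '.' (not opp) -> no flip
Dir S: first cell '.' (not opp) -> no flip
Dir SE: first cell '.' (not opp) -> no flip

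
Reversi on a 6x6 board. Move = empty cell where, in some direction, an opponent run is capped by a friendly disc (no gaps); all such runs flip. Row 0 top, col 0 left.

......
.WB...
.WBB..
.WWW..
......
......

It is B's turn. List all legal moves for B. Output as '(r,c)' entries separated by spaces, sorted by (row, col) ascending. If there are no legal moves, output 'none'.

Answer: (0,0) (1,0) (2,0) (3,0) (4,0) (4,1) (4,2) (4,3) (4,4)

Derivation:
(0,0): flips 1 -> legal
(0,1): no bracket -> illegal
(0,2): no bracket -> illegal
(1,0): flips 1 -> legal
(2,0): flips 1 -> legal
(2,4): no bracket -> illegal
(3,0): flips 1 -> legal
(3,4): no bracket -> illegal
(4,0): flips 1 -> legal
(4,1): flips 1 -> legal
(4,2): flips 1 -> legal
(4,3): flips 1 -> legal
(4,4): flips 1 -> legal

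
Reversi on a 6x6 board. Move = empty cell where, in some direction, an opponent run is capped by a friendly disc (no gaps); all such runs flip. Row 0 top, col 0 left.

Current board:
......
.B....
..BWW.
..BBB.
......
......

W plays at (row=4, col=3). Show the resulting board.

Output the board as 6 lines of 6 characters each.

Place W at (4,3); scan 8 dirs for brackets.
Dir NW: opp run (3,2), next='.' -> no flip
Dir N: opp run (3,3) capped by W -> flip
Dir NE: opp run (3,4), next='.' -> no flip
Dir W: first cell '.' (not opp) -> no flip
Dir E: first cell '.' (not opp) -> no flip
Dir SW: first cell '.' (not opp) -> no flip
Dir S: first cell '.' (not opp) -> no flip
Dir SE: first cell '.' (not opp) -> no flip
All flips: (3,3)

Answer: ......
.B....
..BWW.
..BWB.
...W..
......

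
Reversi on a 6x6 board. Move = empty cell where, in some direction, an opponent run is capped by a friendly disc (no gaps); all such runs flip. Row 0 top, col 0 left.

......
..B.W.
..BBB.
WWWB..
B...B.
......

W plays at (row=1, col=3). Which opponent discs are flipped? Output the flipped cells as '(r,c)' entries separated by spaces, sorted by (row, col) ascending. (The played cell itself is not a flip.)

Answer: (2,2)

Derivation:
Dir NW: first cell '.' (not opp) -> no flip
Dir N: first cell '.' (not opp) -> no flip
Dir NE: first cell '.' (not opp) -> no flip
Dir W: opp run (1,2), next='.' -> no flip
Dir E: first cell 'W' (not opp) -> no flip
Dir SW: opp run (2,2) capped by W -> flip
Dir S: opp run (2,3) (3,3), next='.' -> no flip
Dir SE: opp run (2,4), next='.' -> no flip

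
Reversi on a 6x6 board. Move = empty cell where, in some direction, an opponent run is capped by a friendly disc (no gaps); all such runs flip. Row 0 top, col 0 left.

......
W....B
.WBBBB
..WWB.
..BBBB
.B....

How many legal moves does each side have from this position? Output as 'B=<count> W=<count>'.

-- B to move --
(0,0): no bracket -> illegal
(0,1): no bracket -> illegal
(1,1): no bracket -> illegal
(1,2): no bracket -> illegal
(2,0): flips 1 -> legal
(3,0): no bracket -> illegal
(3,1): flips 2 -> legal
(4,1): flips 1 -> legal
B mobility = 3
-- W to move --
(0,4): no bracket -> illegal
(0,5): no bracket -> illegal
(1,1): flips 1 -> legal
(1,2): flips 1 -> legal
(1,3): flips 1 -> legal
(1,4): flips 1 -> legal
(3,1): no bracket -> illegal
(3,5): flips 1 -> legal
(4,0): no bracket -> illegal
(4,1): no bracket -> illegal
(5,0): no bracket -> illegal
(5,2): flips 1 -> legal
(5,3): flips 1 -> legal
(5,4): flips 1 -> legal
(5,5): flips 1 -> legal
W mobility = 9

Answer: B=3 W=9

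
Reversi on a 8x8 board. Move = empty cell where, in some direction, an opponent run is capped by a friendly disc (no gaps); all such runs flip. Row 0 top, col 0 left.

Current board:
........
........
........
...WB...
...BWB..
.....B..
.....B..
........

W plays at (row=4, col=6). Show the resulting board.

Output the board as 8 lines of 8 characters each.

Answer: ........
........
........
...WB...
...BWWW.
.....B..
.....B..
........

Derivation:
Place W at (4,6); scan 8 dirs for brackets.
Dir NW: first cell '.' (not opp) -> no flip
Dir N: first cell '.' (not opp) -> no flip
Dir NE: first cell '.' (not opp) -> no flip
Dir W: opp run (4,5) capped by W -> flip
Dir E: first cell '.' (not opp) -> no flip
Dir SW: opp run (5,5), next='.' -> no flip
Dir S: first cell '.' (not opp) -> no flip
Dir SE: first cell '.' (not opp) -> no flip
All flips: (4,5)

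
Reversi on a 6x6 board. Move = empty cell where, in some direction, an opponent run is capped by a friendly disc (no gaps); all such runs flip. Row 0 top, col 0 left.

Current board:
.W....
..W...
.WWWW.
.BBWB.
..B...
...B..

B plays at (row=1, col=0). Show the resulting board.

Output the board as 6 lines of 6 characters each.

Place B at (1,0); scan 8 dirs for brackets.
Dir NW: edge -> no flip
Dir N: first cell '.' (not opp) -> no flip
Dir NE: opp run (0,1), next=edge -> no flip
Dir W: edge -> no flip
Dir E: first cell '.' (not opp) -> no flip
Dir SW: edge -> no flip
Dir S: first cell '.' (not opp) -> no flip
Dir SE: opp run (2,1) capped by B -> flip
All flips: (2,1)

Answer: .W....
B.W...
.BWWW.
.BBWB.
..B...
...B..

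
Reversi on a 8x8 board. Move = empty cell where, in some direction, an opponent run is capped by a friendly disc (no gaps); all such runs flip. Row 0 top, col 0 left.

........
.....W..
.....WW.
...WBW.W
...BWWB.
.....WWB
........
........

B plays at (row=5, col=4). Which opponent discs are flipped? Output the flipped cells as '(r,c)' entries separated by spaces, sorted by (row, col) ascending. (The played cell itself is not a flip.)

Dir NW: first cell 'B' (not opp) -> no flip
Dir N: opp run (4,4) capped by B -> flip
Dir NE: opp run (4,5), next='.' -> no flip
Dir W: first cell '.' (not opp) -> no flip
Dir E: opp run (5,5) (5,6) capped by B -> flip
Dir SW: first cell '.' (not opp) -> no flip
Dir S: first cell '.' (not opp) -> no flip
Dir SE: first cell '.' (not opp) -> no flip

Answer: (4,4) (5,5) (5,6)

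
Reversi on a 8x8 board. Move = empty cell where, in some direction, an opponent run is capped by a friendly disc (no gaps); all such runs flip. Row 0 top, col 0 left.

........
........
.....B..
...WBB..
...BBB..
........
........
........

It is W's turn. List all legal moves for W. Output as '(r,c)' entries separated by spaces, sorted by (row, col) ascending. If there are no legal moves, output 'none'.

(1,4): no bracket -> illegal
(1,5): no bracket -> illegal
(1,6): no bracket -> illegal
(2,3): no bracket -> illegal
(2,4): no bracket -> illegal
(2,6): no bracket -> illegal
(3,2): no bracket -> illegal
(3,6): flips 2 -> legal
(4,2): no bracket -> illegal
(4,6): no bracket -> illegal
(5,2): no bracket -> illegal
(5,3): flips 1 -> legal
(5,4): no bracket -> illegal
(5,5): flips 1 -> legal
(5,6): no bracket -> illegal

Answer: (3,6) (5,3) (5,5)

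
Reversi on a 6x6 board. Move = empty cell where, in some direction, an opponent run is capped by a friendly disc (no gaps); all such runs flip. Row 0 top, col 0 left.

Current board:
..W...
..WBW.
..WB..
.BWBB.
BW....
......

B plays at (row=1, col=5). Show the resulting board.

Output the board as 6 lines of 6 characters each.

Answer: ..W...
..WBBB
..WB..
.BWBB.
BW....
......

Derivation:
Place B at (1,5); scan 8 dirs for brackets.
Dir NW: first cell '.' (not opp) -> no flip
Dir N: first cell '.' (not opp) -> no flip
Dir NE: edge -> no flip
Dir W: opp run (1,4) capped by B -> flip
Dir E: edge -> no flip
Dir SW: first cell '.' (not opp) -> no flip
Dir S: first cell '.' (not opp) -> no flip
Dir SE: edge -> no flip
All flips: (1,4)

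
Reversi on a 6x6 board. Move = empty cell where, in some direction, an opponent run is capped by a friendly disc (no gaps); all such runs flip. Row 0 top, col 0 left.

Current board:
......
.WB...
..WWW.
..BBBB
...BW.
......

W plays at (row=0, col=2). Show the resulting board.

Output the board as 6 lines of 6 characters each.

Answer: ..W...
.WW...
..WWW.
..BBBB
...BW.
......

Derivation:
Place W at (0,2); scan 8 dirs for brackets.
Dir NW: edge -> no flip
Dir N: edge -> no flip
Dir NE: edge -> no flip
Dir W: first cell '.' (not opp) -> no flip
Dir E: first cell '.' (not opp) -> no flip
Dir SW: first cell 'W' (not opp) -> no flip
Dir S: opp run (1,2) capped by W -> flip
Dir SE: first cell '.' (not opp) -> no flip
All flips: (1,2)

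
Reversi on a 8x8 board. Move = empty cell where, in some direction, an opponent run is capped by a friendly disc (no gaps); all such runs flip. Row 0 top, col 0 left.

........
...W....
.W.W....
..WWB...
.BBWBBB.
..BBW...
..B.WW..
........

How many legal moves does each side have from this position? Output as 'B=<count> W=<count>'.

Answer: B=10 W=14

Derivation:
-- B to move --
(0,2): no bracket -> illegal
(0,3): flips 4 -> legal
(0,4): no bracket -> illegal
(1,0): no bracket -> illegal
(1,1): no bracket -> illegal
(1,2): flips 1 -> legal
(1,4): flips 2 -> legal
(2,0): no bracket -> illegal
(2,2): flips 2 -> legal
(2,4): flips 1 -> legal
(3,0): no bracket -> illegal
(3,1): flips 2 -> legal
(5,5): flips 1 -> legal
(5,6): no bracket -> illegal
(6,3): flips 1 -> legal
(6,6): no bracket -> illegal
(7,3): no bracket -> illegal
(7,4): flips 2 -> legal
(7,5): flips 1 -> legal
(7,6): no bracket -> illegal
B mobility = 10
-- W to move --
(2,4): flips 2 -> legal
(2,5): flips 1 -> legal
(3,0): no bracket -> illegal
(3,1): flips 2 -> legal
(3,5): flips 1 -> legal
(3,6): flips 1 -> legal
(3,7): no bracket -> illegal
(4,0): flips 2 -> legal
(4,7): flips 3 -> legal
(5,0): flips 1 -> legal
(5,1): flips 3 -> legal
(5,5): flips 1 -> legal
(5,6): flips 2 -> legal
(5,7): no bracket -> illegal
(6,1): flips 1 -> legal
(6,3): flips 1 -> legal
(7,1): no bracket -> illegal
(7,2): flips 3 -> legal
(7,3): no bracket -> illegal
W mobility = 14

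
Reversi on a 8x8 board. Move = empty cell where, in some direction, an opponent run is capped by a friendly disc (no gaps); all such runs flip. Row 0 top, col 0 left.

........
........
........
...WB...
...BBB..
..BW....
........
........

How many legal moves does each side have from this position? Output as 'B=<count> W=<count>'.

-- B to move --
(2,2): flips 1 -> legal
(2,3): flips 1 -> legal
(2,4): no bracket -> illegal
(3,2): flips 1 -> legal
(4,2): no bracket -> illegal
(5,4): flips 1 -> legal
(6,2): flips 1 -> legal
(6,3): flips 1 -> legal
(6,4): no bracket -> illegal
B mobility = 6
-- W to move --
(2,3): no bracket -> illegal
(2,4): no bracket -> illegal
(2,5): no bracket -> illegal
(3,2): no bracket -> illegal
(3,5): flips 2 -> legal
(3,6): no bracket -> illegal
(4,1): no bracket -> illegal
(4,2): no bracket -> illegal
(4,6): no bracket -> illegal
(5,1): flips 1 -> legal
(5,4): no bracket -> illegal
(5,5): flips 1 -> legal
(5,6): no bracket -> illegal
(6,1): no bracket -> illegal
(6,2): no bracket -> illegal
(6,3): no bracket -> illegal
W mobility = 3

Answer: B=6 W=3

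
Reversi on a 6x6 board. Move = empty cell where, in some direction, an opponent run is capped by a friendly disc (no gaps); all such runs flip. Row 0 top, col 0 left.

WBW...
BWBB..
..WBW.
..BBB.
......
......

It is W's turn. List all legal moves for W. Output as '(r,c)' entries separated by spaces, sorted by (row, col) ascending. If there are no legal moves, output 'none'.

(0,3): no bracket -> illegal
(0,4): flips 1 -> legal
(1,4): flips 2 -> legal
(2,0): flips 1 -> legal
(2,1): no bracket -> illegal
(2,5): no bracket -> illegal
(3,1): no bracket -> illegal
(3,5): no bracket -> illegal
(4,1): no bracket -> illegal
(4,2): flips 2 -> legal
(4,3): no bracket -> illegal
(4,4): flips 2 -> legal
(4,5): no bracket -> illegal

Answer: (0,4) (1,4) (2,0) (4,2) (4,4)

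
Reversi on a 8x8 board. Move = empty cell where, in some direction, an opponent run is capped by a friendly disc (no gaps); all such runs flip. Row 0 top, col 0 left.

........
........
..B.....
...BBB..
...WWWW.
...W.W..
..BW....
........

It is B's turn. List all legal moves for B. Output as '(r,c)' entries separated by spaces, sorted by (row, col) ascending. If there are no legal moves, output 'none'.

Answer: (5,2) (5,4) (5,6) (5,7) (6,4) (6,5) (6,6) (7,3)

Derivation:
(3,2): no bracket -> illegal
(3,6): no bracket -> illegal
(3,7): no bracket -> illegal
(4,2): no bracket -> illegal
(4,7): no bracket -> illegal
(5,2): flips 1 -> legal
(5,4): flips 1 -> legal
(5,6): flips 1 -> legal
(5,7): flips 1 -> legal
(6,4): flips 1 -> legal
(6,5): flips 2 -> legal
(6,6): flips 2 -> legal
(7,2): no bracket -> illegal
(7,3): flips 3 -> legal
(7,4): no bracket -> illegal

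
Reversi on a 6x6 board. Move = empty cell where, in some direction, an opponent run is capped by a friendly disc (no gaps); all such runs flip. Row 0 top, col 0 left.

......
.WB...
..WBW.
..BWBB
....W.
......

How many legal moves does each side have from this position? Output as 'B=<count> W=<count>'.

-- B to move --
(0,0): no bracket -> illegal
(0,1): no bracket -> illegal
(0,2): no bracket -> illegal
(1,0): flips 1 -> legal
(1,3): flips 1 -> legal
(1,4): flips 1 -> legal
(1,5): no bracket -> illegal
(2,0): no bracket -> illegal
(2,1): flips 1 -> legal
(2,5): flips 1 -> legal
(3,1): no bracket -> illegal
(4,2): no bracket -> illegal
(4,3): flips 1 -> legal
(4,5): no bracket -> illegal
(5,3): flips 1 -> legal
(5,4): flips 1 -> legal
(5,5): no bracket -> illegal
B mobility = 8
-- W to move --
(0,1): no bracket -> illegal
(0,2): flips 1 -> legal
(0,3): no bracket -> illegal
(1,3): flips 2 -> legal
(1,4): no bracket -> illegal
(2,1): no bracket -> illegal
(2,5): no bracket -> illegal
(3,1): flips 1 -> legal
(4,1): no bracket -> illegal
(4,2): flips 1 -> legal
(4,3): no bracket -> illegal
(4,5): no bracket -> illegal
W mobility = 4

Answer: B=8 W=4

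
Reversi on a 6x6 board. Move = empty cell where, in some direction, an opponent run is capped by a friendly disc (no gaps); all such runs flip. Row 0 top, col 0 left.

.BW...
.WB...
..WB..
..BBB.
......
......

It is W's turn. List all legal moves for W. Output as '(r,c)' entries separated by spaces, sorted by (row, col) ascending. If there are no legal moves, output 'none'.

(0,0): flips 1 -> legal
(0,3): no bracket -> illegal
(1,0): no bracket -> illegal
(1,3): flips 1 -> legal
(1,4): no bracket -> illegal
(2,1): no bracket -> illegal
(2,4): flips 1 -> legal
(2,5): no bracket -> illegal
(3,1): no bracket -> illegal
(3,5): no bracket -> illegal
(4,1): no bracket -> illegal
(4,2): flips 1 -> legal
(4,3): no bracket -> illegal
(4,4): flips 1 -> legal
(4,5): no bracket -> illegal

Answer: (0,0) (1,3) (2,4) (4,2) (4,4)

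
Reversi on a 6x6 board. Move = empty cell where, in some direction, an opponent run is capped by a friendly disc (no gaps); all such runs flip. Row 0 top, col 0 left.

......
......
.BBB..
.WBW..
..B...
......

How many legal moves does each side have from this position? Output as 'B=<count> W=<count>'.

-- B to move --
(2,0): flips 1 -> legal
(2,4): flips 1 -> legal
(3,0): flips 1 -> legal
(3,4): flips 1 -> legal
(4,0): flips 1 -> legal
(4,1): flips 1 -> legal
(4,3): flips 1 -> legal
(4,4): flips 1 -> legal
B mobility = 8
-- W to move --
(1,0): no bracket -> illegal
(1,1): flips 2 -> legal
(1,2): no bracket -> illegal
(1,3): flips 2 -> legal
(1,4): no bracket -> illegal
(2,0): no bracket -> illegal
(2,4): no bracket -> illegal
(3,0): no bracket -> illegal
(3,4): no bracket -> illegal
(4,1): no bracket -> illegal
(4,3): no bracket -> illegal
(5,1): flips 1 -> legal
(5,2): no bracket -> illegal
(5,3): flips 1 -> legal
W mobility = 4

Answer: B=8 W=4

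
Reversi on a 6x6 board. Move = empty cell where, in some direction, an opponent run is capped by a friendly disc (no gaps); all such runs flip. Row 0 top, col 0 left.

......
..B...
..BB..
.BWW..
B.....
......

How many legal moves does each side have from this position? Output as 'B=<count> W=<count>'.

-- B to move --
(2,1): no bracket -> illegal
(2,4): no bracket -> illegal
(3,4): flips 2 -> legal
(4,1): flips 1 -> legal
(4,2): flips 1 -> legal
(4,3): flips 1 -> legal
(4,4): flips 1 -> legal
B mobility = 5
-- W to move --
(0,1): no bracket -> illegal
(0,2): flips 2 -> legal
(0,3): no bracket -> illegal
(1,1): flips 1 -> legal
(1,3): flips 1 -> legal
(1,4): flips 1 -> legal
(2,0): no bracket -> illegal
(2,1): no bracket -> illegal
(2,4): no bracket -> illegal
(3,0): flips 1 -> legal
(3,4): no bracket -> illegal
(4,1): no bracket -> illegal
(4,2): no bracket -> illegal
(5,0): no bracket -> illegal
(5,1): no bracket -> illegal
W mobility = 5

Answer: B=5 W=5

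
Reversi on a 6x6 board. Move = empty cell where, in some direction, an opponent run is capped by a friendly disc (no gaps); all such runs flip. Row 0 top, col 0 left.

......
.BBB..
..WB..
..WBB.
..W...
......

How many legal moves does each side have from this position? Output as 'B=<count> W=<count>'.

Answer: B=5 W=7

Derivation:
-- B to move --
(2,1): flips 1 -> legal
(3,1): flips 2 -> legal
(4,1): flips 1 -> legal
(4,3): no bracket -> illegal
(5,1): flips 1 -> legal
(5,2): flips 3 -> legal
(5,3): no bracket -> illegal
B mobility = 5
-- W to move --
(0,0): flips 1 -> legal
(0,1): no bracket -> illegal
(0,2): flips 1 -> legal
(0,3): no bracket -> illegal
(0,4): flips 1 -> legal
(1,0): no bracket -> illegal
(1,4): flips 1 -> legal
(2,0): no bracket -> illegal
(2,1): no bracket -> illegal
(2,4): flips 2 -> legal
(2,5): no bracket -> illegal
(3,5): flips 2 -> legal
(4,3): no bracket -> illegal
(4,4): flips 1 -> legal
(4,5): no bracket -> illegal
W mobility = 7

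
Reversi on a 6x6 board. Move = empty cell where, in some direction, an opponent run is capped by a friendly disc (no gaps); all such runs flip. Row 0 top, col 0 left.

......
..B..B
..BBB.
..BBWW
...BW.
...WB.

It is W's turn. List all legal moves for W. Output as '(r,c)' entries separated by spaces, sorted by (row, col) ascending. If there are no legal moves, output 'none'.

(0,1): flips 2 -> legal
(0,2): no bracket -> illegal
(0,3): no bracket -> illegal
(0,4): no bracket -> illegal
(0,5): no bracket -> illegal
(1,1): flips 2 -> legal
(1,3): flips 4 -> legal
(1,4): flips 1 -> legal
(2,1): no bracket -> illegal
(2,5): no bracket -> illegal
(3,1): flips 2 -> legal
(4,1): no bracket -> illegal
(4,2): flips 1 -> legal
(4,5): no bracket -> illegal
(5,2): flips 1 -> legal
(5,5): flips 1 -> legal

Answer: (0,1) (1,1) (1,3) (1,4) (3,1) (4,2) (5,2) (5,5)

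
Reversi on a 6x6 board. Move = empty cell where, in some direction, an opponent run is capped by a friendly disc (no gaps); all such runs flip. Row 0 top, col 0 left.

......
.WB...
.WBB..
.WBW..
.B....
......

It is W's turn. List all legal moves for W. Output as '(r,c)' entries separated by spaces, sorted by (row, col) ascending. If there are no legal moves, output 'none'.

(0,1): no bracket -> illegal
(0,2): no bracket -> illegal
(0,3): flips 1 -> legal
(1,3): flips 3 -> legal
(1,4): no bracket -> illegal
(2,4): flips 2 -> legal
(3,0): no bracket -> illegal
(3,4): no bracket -> illegal
(4,0): no bracket -> illegal
(4,2): no bracket -> illegal
(4,3): flips 1 -> legal
(5,0): no bracket -> illegal
(5,1): flips 1 -> legal
(5,2): no bracket -> illegal

Answer: (0,3) (1,3) (2,4) (4,3) (5,1)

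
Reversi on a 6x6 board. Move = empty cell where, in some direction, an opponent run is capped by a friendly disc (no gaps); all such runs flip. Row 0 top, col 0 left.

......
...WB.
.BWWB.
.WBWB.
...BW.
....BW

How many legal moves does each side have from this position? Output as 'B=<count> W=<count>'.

-- B to move --
(0,2): flips 1 -> legal
(0,3): flips 3 -> legal
(0,4): no bracket -> illegal
(1,1): no bracket -> illegal
(1,2): flips 3 -> legal
(2,0): no bracket -> illegal
(3,0): flips 1 -> legal
(3,5): no bracket -> illegal
(4,0): no bracket -> illegal
(4,1): flips 1 -> legal
(4,2): flips 1 -> legal
(4,5): flips 1 -> legal
(5,3): no bracket -> illegal
B mobility = 7
-- W to move --
(0,3): no bracket -> illegal
(0,4): flips 3 -> legal
(0,5): flips 1 -> legal
(1,0): no bracket -> illegal
(1,1): flips 1 -> legal
(1,2): no bracket -> illegal
(1,5): flips 2 -> legal
(2,0): flips 1 -> legal
(2,5): flips 1 -> legal
(3,0): no bracket -> illegal
(3,5): flips 2 -> legal
(4,1): flips 1 -> legal
(4,2): flips 2 -> legal
(4,5): flips 1 -> legal
(5,2): no bracket -> illegal
(5,3): flips 2 -> legal
W mobility = 11

Answer: B=7 W=11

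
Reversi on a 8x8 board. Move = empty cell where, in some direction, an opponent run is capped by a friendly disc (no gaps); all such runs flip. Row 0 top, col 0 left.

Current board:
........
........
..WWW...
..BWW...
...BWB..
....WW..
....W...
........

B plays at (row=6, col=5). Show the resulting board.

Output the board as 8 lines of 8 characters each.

Place B at (6,5); scan 8 dirs for brackets.
Dir NW: opp run (5,4) capped by B -> flip
Dir N: opp run (5,5) capped by B -> flip
Dir NE: first cell '.' (not opp) -> no flip
Dir W: opp run (6,4), next='.' -> no flip
Dir E: first cell '.' (not opp) -> no flip
Dir SW: first cell '.' (not opp) -> no flip
Dir S: first cell '.' (not opp) -> no flip
Dir SE: first cell '.' (not opp) -> no flip
All flips: (5,4) (5,5)

Answer: ........
........
..WWW...
..BWW...
...BWB..
....BB..
....WB..
........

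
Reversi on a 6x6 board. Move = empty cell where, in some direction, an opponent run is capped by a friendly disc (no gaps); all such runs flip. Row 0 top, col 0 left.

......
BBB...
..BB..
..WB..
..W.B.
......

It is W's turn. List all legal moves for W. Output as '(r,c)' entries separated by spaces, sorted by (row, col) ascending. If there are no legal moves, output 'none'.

(0,0): no bracket -> illegal
(0,1): no bracket -> illegal
(0,2): flips 2 -> legal
(0,3): no bracket -> illegal
(1,3): no bracket -> illegal
(1,4): flips 1 -> legal
(2,0): no bracket -> illegal
(2,1): no bracket -> illegal
(2,4): flips 1 -> legal
(3,1): no bracket -> illegal
(3,4): flips 1 -> legal
(3,5): no bracket -> illegal
(4,3): no bracket -> illegal
(4,5): no bracket -> illegal
(5,3): no bracket -> illegal
(5,4): no bracket -> illegal
(5,5): no bracket -> illegal

Answer: (0,2) (1,4) (2,4) (3,4)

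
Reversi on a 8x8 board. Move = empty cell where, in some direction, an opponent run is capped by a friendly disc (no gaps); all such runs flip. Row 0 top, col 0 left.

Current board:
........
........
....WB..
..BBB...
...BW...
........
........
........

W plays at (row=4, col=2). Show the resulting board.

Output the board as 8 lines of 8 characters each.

Answer: ........
........
....WB..
..BWB...
..WWW...
........
........
........

Derivation:
Place W at (4,2); scan 8 dirs for brackets.
Dir NW: first cell '.' (not opp) -> no flip
Dir N: opp run (3,2), next='.' -> no flip
Dir NE: opp run (3,3) capped by W -> flip
Dir W: first cell '.' (not opp) -> no flip
Dir E: opp run (4,3) capped by W -> flip
Dir SW: first cell '.' (not opp) -> no flip
Dir S: first cell '.' (not opp) -> no flip
Dir SE: first cell '.' (not opp) -> no flip
All flips: (3,3) (4,3)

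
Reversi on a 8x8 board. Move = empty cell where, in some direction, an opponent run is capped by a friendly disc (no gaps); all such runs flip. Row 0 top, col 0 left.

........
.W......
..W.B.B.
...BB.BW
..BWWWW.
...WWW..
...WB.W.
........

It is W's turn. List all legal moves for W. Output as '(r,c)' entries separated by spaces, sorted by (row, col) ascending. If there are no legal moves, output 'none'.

Answer: (1,4) (1,5) (1,6) (2,3) (2,5) (2,7) (3,1) (3,5) (4,1) (6,5) (7,3) (7,4) (7,5)

Derivation:
(1,3): no bracket -> illegal
(1,4): flips 2 -> legal
(1,5): flips 1 -> legal
(1,6): flips 2 -> legal
(1,7): no bracket -> illegal
(2,3): flips 2 -> legal
(2,5): flips 1 -> legal
(2,7): flips 1 -> legal
(3,1): flips 1 -> legal
(3,2): no bracket -> illegal
(3,5): flips 1 -> legal
(4,1): flips 1 -> legal
(4,7): no bracket -> illegal
(5,1): no bracket -> illegal
(5,2): no bracket -> illegal
(6,5): flips 1 -> legal
(7,3): flips 1 -> legal
(7,4): flips 1 -> legal
(7,5): flips 1 -> legal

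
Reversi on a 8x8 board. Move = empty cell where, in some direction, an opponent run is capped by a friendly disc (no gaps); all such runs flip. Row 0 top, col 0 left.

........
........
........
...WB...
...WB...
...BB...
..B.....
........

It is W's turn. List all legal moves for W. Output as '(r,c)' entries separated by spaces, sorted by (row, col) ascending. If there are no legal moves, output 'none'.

(2,3): no bracket -> illegal
(2,4): no bracket -> illegal
(2,5): flips 1 -> legal
(3,5): flips 1 -> legal
(4,2): no bracket -> illegal
(4,5): flips 1 -> legal
(5,1): no bracket -> illegal
(5,2): no bracket -> illegal
(5,5): flips 1 -> legal
(6,1): no bracket -> illegal
(6,3): flips 1 -> legal
(6,4): no bracket -> illegal
(6,5): flips 1 -> legal
(7,1): no bracket -> illegal
(7,2): no bracket -> illegal
(7,3): no bracket -> illegal

Answer: (2,5) (3,5) (4,5) (5,5) (6,3) (6,5)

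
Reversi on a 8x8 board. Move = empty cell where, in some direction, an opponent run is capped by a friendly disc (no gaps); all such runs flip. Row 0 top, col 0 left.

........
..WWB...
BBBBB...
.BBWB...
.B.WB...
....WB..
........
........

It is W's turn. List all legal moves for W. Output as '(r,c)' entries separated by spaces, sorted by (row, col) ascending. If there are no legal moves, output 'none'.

(0,3): no bracket -> illegal
(0,4): flips 4 -> legal
(0,5): no bracket -> illegal
(1,0): flips 2 -> legal
(1,1): flips 1 -> legal
(1,5): flips 2 -> legal
(2,5): flips 1 -> legal
(3,0): flips 3 -> legal
(3,5): flips 2 -> legal
(4,0): flips 2 -> legal
(4,2): flips 2 -> legal
(4,5): flips 3 -> legal
(4,6): no bracket -> illegal
(5,0): no bracket -> illegal
(5,1): no bracket -> illegal
(5,2): no bracket -> illegal
(5,3): no bracket -> illegal
(5,6): flips 1 -> legal
(6,4): no bracket -> illegal
(6,5): no bracket -> illegal
(6,6): flips 2 -> legal

Answer: (0,4) (1,0) (1,1) (1,5) (2,5) (3,0) (3,5) (4,0) (4,2) (4,5) (5,6) (6,6)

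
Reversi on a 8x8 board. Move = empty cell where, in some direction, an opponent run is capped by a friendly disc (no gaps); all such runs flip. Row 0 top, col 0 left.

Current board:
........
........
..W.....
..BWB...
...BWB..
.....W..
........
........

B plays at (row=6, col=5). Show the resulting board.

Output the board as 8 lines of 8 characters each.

Answer: ........
........
..W.....
..BWB...
...BWB..
.....B..
.....B..
........

Derivation:
Place B at (6,5); scan 8 dirs for brackets.
Dir NW: first cell '.' (not opp) -> no flip
Dir N: opp run (5,5) capped by B -> flip
Dir NE: first cell '.' (not opp) -> no flip
Dir W: first cell '.' (not opp) -> no flip
Dir E: first cell '.' (not opp) -> no flip
Dir SW: first cell '.' (not opp) -> no flip
Dir S: first cell '.' (not opp) -> no flip
Dir SE: first cell '.' (not opp) -> no flip
All flips: (5,5)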